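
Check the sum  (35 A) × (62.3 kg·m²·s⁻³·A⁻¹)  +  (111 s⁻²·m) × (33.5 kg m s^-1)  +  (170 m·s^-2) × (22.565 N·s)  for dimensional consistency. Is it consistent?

Yes

Work out the base dimensions of each:
  (35 A) × (62.3 kg·m²·s⁻³·A⁻¹):  [A] · [kg·m²·s⁻³·A⁻¹] = kg·m²·s⁻³
  (111 s⁻²·m) × (33.5 kg m s^-1):  [m·s⁻²] · [kg·m·s⁻¹] = kg·m²·s⁻³
  (170 m·s^-2) × (22.565 N·s):  [m·s⁻²] · [kg·m·s⁻¹] = kg·m²·s⁻³
Every term reduces to kg·m²·s⁻³.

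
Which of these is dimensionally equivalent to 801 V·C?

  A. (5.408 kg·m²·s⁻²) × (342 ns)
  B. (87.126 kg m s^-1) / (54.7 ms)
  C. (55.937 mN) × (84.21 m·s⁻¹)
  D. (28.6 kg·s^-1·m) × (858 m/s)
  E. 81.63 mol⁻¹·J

Reference: C·V = s·A·J·C⁻¹ = kg·m²·s⁻².
Each option:
  A. [kg·m²·s⁻²] · [s] = kg·m²·s⁻¹
  B. [kg·m·s⁻¹] / [s] = kg·m·s⁻²
  C. [kg·m·s⁻²] · [m·s⁻¹] = kg·m²·s⁻³
  D. [kg·m·s⁻¹] · [m·s⁻¹] = kg·m²·s⁻²  ← same
  E. J·mol⁻¹ = N·m·mol⁻¹ = kg·m²·s⁻²·mol⁻¹
Only D. matches kg·m²·s⁻².

D.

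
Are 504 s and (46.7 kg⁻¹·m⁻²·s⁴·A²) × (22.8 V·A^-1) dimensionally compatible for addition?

Work out the base dimensions of each:
  504 s:  s
  (46.7 kg⁻¹·m⁻²·s⁴·A²) × (22.8 V·A^-1):  [kg⁻¹·m⁻²·s⁴·A²] · [kg·m²·s⁻³·A⁻²] = s
Both are s, so they have the same dimensions and can be added.

Yes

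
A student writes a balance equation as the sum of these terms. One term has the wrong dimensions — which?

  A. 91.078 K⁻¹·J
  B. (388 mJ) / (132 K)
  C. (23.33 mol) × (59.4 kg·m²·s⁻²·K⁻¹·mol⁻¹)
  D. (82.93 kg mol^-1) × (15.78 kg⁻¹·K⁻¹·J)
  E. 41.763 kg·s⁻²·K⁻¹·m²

D.

In SI base units:
  A. J·K⁻¹ = N·m·K⁻¹ = kg·m²·s⁻²·K⁻¹
  B. [kg·m²·s⁻²] / [K] = kg·m²·s⁻²·K⁻¹
  C. [mol] · [kg·m²·s⁻²·K⁻¹·mol⁻¹] = kg·m²·s⁻²·K⁻¹
  D. [kg·mol⁻¹] · [m²·s⁻²·K⁻¹] = kg·m²·s⁻²·K⁻¹·mol⁻¹
  E. kg·m²·s⁻²·K⁻¹
All reduce to kg·m²·s⁻²·K⁻¹ except D., which is kg·m²·s⁻²·K⁻¹·mol⁻¹.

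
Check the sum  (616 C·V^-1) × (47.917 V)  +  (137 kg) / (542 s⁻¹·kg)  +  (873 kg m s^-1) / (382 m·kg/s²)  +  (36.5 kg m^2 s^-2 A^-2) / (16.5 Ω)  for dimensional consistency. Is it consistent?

No

Reduce each to base SI dimensions:
  (616 C·V^-1) × (47.917 V):  [kg⁻¹·m⁻²·s⁴·A²] · [kg·m²·s⁻³·A⁻¹] = s·A
  (137 kg) / (542 s⁻¹·kg):  [kg] / [kg·s⁻¹] = s
  (873 kg m s^-1) / (382 m·kg/s²):  [kg·m·s⁻¹] / [kg·m·s⁻²] = s
  (36.5 kg m^2 s^-2 A^-2) / (16.5 Ω):  [kg·m²·s⁻²·A⁻²] / [kg·m²·s⁻³·A⁻²] = s
The terms do not share a single dimension (s vs s·A).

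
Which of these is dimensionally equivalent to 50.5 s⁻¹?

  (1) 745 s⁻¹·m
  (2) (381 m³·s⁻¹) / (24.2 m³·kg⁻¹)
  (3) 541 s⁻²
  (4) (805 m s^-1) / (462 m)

Reference: s⁻¹.
Each option:
  (1) m·s⁻¹
  (2) [m³·s⁻¹] / [kg⁻¹·m³] = kg·s⁻¹
  (3) s⁻²
  (4) [m·s⁻¹] / [m] = s⁻¹  ← same
Only (4) matches s⁻¹.

(4)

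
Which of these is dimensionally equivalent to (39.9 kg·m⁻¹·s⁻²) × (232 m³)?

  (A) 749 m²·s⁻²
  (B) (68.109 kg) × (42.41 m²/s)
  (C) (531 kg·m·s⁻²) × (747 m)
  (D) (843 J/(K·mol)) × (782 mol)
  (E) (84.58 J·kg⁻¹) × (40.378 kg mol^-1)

Reference: [kg·m⁻¹·s⁻²] · [m³] = kg·m²·s⁻².
Each option:
  (A) m²·s⁻²
  (B) [kg] · [m²·s⁻¹] = kg·m²·s⁻¹
  (C) [kg·m·s⁻²] · [m] = kg·m²·s⁻²  ← same
  (D) [kg·m²·s⁻²·K⁻¹·mol⁻¹] · [mol] = kg·m²·s⁻²·K⁻¹
  (E) [m²·s⁻²] · [kg·mol⁻¹] = kg·m²·s⁻²·mol⁻¹
Only (C) matches kg·m²·s⁻².

(C)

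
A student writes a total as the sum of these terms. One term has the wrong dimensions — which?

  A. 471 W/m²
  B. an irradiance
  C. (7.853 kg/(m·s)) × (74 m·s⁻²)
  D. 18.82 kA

Reduce each to base SI dimensions:
  A. W·m⁻² = J·s⁻¹·m⁻² = kg·s⁻³
  B. [irradiance] = kg·s⁻³
  C. [kg·m⁻¹·s⁻¹] · [m·s⁻²] = kg·s⁻³
  D. A
All reduce to kg·s⁻³ except D., which is A.

D.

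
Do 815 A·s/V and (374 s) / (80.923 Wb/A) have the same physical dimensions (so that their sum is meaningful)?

No

In SI base units:
  815 A·s/V:  A·s·V⁻¹ = A·s·(J·C⁻¹)⁻¹ = kg⁻¹·m⁻²·s⁴·A²
  (374 s) / (80.923 Wb/A):  [s] / [kg·m²·s⁻²·A⁻²] = kg⁻¹·m⁻²·s³·A²
kg⁻¹·m⁻²·s⁴·A² ≠ kg⁻¹·m⁻²·s³·A², so they cannot be added.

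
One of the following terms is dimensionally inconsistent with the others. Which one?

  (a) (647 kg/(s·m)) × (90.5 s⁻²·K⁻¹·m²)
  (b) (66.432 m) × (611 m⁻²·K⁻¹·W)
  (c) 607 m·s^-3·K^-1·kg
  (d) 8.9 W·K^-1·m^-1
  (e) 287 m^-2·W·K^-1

Reduce each to base SI dimensions:
  (a) [kg·m⁻¹·s⁻¹] · [m²·s⁻²·K⁻¹] = kg·m·s⁻³·K⁻¹
  (b) [m] · [kg·s⁻³·K⁻¹] = kg·m·s⁻³·K⁻¹
  (c) kg·m·s⁻³·K⁻¹
  (d) W·m⁻¹·K⁻¹ = J·s⁻¹·m⁻¹·K⁻¹ = kg·m·s⁻³·K⁻¹
  (e) W·m⁻²·K⁻¹ = J·s⁻¹·m⁻²·K⁻¹ = kg·s⁻³·K⁻¹
All reduce to kg·m·s⁻³·K⁻¹ except (e), which is kg·s⁻³·K⁻¹.

(e)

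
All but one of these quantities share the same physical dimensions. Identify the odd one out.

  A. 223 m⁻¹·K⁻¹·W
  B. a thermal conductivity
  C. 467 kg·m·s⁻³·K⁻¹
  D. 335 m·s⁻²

D.

In SI base units:
  A. W·m⁻¹·K⁻¹ = J·s⁻¹·m⁻¹·K⁻¹ = kg·m·s⁻³·K⁻¹
  B. [thermal conductivity] = kg·m·s⁻³·K⁻¹
  C. kg·m·s⁻³·K⁻¹
  D. m·s⁻²
All reduce to kg·m·s⁻³·K⁻¹ except D., which is m·s⁻².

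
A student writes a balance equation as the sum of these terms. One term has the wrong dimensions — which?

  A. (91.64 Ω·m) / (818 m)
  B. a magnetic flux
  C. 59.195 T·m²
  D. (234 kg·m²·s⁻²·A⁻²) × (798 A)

A.

Expand each in SI base units:
  A. [kg·m³·s⁻³·A⁻²] / [m] = kg·m²·s⁻³·A⁻²
  B. [magnetic flux] = kg·m²·s⁻²·A⁻¹
  C. T·m² = Wb·m⁻²·m² = kg·m²·s⁻²·A⁻¹
  D. [kg·m²·s⁻²·A⁻²] · [A] = kg·m²·s⁻²·A⁻¹
All reduce to kg·m²·s⁻²·A⁻¹ except A., which is kg·m²·s⁻³·A⁻².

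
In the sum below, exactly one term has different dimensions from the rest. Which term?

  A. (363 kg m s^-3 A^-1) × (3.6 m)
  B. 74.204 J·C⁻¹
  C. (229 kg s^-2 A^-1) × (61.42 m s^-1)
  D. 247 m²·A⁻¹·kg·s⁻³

Dimensions:
  A. [kg·m·s⁻³·A⁻¹] · [m] = kg·m²·s⁻³·A⁻¹
  B. J·C⁻¹ = N·m·(s·A)⁻¹ = kg·m²·s⁻³·A⁻¹
  C. [kg·s⁻²·A⁻¹] · [m·s⁻¹] = kg·m·s⁻³·A⁻¹
  D. kg·m²·s⁻³·A⁻¹
All reduce to kg·m²·s⁻³·A⁻¹ except C., which is kg·m·s⁻³·A⁻¹.

C.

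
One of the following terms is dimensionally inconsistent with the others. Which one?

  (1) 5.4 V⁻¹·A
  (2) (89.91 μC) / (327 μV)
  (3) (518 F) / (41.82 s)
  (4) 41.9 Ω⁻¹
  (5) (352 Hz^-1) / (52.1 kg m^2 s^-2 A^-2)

Expand each in SI base units:
  (1) A·V⁻¹ = A·(J·C⁻¹)⁻¹ = kg⁻¹·m⁻²·s³·A²
  (2) [s·A] / [kg·m²·s⁻³·A⁻¹] = kg⁻¹·m⁻²·s⁴·A²
  (3) [kg⁻¹·m⁻²·s⁴·A²] / [s] = kg⁻¹·m⁻²·s³·A²
  (4) Ω⁻¹ = (V·A⁻¹)⁻¹ = kg⁻¹·m⁻²·s³·A²
  (5) [s] / [kg·m²·s⁻²·A⁻²] = kg⁻¹·m⁻²·s³·A²
All reduce to kg⁻¹·m⁻²·s³·A² except (2), which is kg⁻¹·m⁻²·s⁴·A².

(2)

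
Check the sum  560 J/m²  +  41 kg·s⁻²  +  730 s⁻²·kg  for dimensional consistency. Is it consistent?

Work out the base dimensions of each:
  560 J/m²:  J·m⁻² = N·m·m⁻² = kg·s⁻²
  41 kg·s⁻²:  kg·s⁻²
  730 s⁻²·kg:  kg·s⁻²
Every term reduces to kg·s⁻².

Yes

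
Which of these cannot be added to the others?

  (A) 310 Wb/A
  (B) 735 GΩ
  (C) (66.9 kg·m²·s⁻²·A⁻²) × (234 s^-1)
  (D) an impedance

Dimensions:
  (A) Wb·A⁻¹ = V·s·A⁻¹ = kg·m²·s⁻²·A⁻²
  (B) Ω = V·A⁻¹ = kg·m²·s⁻³·A⁻²
  (C) [kg·m²·s⁻²·A⁻²] · [s⁻¹] = kg·m²·s⁻³·A⁻²
  (D) [impedance] = kg·m²·s⁻³·A⁻²
All reduce to kg·m²·s⁻³·A⁻² except (A), which is kg·m²·s⁻²·A⁻².

(A)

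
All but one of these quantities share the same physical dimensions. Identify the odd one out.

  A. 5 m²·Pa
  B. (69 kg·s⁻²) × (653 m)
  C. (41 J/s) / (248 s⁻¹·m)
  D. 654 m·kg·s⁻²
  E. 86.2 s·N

E.

Work out the base dimensions of each:
  A. Pa·m² = N·m⁻²·m² = kg·m·s⁻²
  B. [kg·s⁻²] · [m] = kg·m·s⁻²
  C. [kg·m²·s⁻³] / [m·s⁻¹] = kg·m·s⁻²
  D. kg·m·s⁻²
  E. N·s = kg·m·s⁻²·s = kg·m·s⁻¹
All reduce to kg·m·s⁻² except E., which is kg·m·s⁻¹.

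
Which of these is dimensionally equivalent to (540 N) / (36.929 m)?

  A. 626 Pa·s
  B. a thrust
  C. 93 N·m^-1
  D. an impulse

Reference: [kg·m·s⁻²] / [m] = kg·s⁻².
Each option:
  A. Pa·s = N·m⁻²·s = kg·m⁻¹·s⁻¹
  B. [thrust] = kg·m·s⁻²
  C. N·m⁻¹ = kg·m·s⁻²·m⁻¹ = kg·s⁻²  ← same
  D. [impulse] = kg·m·s⁻¹
Only C. matches kg·s⁻².

C.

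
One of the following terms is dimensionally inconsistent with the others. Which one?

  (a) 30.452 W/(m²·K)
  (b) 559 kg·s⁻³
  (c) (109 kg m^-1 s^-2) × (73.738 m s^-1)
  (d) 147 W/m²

(a)

Expand each in SI base units:
  (a) W·m⁻²·K⁻¹ = J·s⁻¹·m⁻²·K⁻¹ = kg·s⁻³·K⁻¹
  (b) kg·s⁻³
  (c) [kg·m⁻¹·s⁻²] · [m·s⁻¹] = kg·s⁻³
  (d) W·m⁻² = J·s⁻¹·m⁻² = kg·s⁻³
All reduce to kg·s⁻³ except (a), which is kg·s⁻³·K⁻¹.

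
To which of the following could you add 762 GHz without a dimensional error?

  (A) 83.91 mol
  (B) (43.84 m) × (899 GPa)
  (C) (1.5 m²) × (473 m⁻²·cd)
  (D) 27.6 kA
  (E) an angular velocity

(E)

Reference: Hz = s⁻¹.
Each option:
  (A) mol
  (B) [m] · [kg·m⁻¹·s⁻²] = kg·s⁻²
  (C) [m²] · [m⁻²·cd] = cd
  (D) A
  (E) [angular velocity] = s⁻¹  ← same
Only (E) matches s⁻¹.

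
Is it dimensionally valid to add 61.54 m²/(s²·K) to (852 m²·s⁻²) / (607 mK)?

Yes

In SI base units:
  61.54 m²/(s²·K):  m²·s⁻²·K⁻¹
  (852 m²·s⁻²) / (607 mK):  [m²·s⁻²] / [K] = m²·s⁻²·K⁻¹
Both are m²·s⁻²·K⁻¹, so they have the same dimensions and can be added.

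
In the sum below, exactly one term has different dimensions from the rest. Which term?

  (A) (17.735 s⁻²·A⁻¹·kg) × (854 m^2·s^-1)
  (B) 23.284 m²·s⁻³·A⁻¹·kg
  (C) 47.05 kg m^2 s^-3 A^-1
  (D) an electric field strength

Reduce each to base SI dimensions:
  (A) [kg·s⁻²·A⁻¹] · [m²·s⁻¹] = kg·m²·s⁻³·A⁻¹
  (B) kg·m²·s⁻³·A⁻¹
  (C) kg·m²·s⁻³·A⁻¹
  (D) [electric field strength] = kg·m·s⁻³·A⁻¹
All reduce to kg·m²·s⁻³·A⁻¹ except (D), which is kg·m·s⁻³·A⁻¹.

(D)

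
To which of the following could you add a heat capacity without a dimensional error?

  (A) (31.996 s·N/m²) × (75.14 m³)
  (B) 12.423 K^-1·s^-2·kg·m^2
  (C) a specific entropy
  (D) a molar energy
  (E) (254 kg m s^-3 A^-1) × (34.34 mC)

(B)

Reference: [heat capacity] = kg·m²·s⁻²·K⁻¹.
Each option:
  (A) [kg·m⁻¹·s⁻¹] · [m³] = kg·m²·s⁻¹
  (B) kg·m²·s⁻²·K⁻¹  ← same
  (C) [specific entropy] = m²·s⁻²·K⁻¹
  (D) [molar energy] = kg·m²·s⁻²·mol⁻¹
  (E) [kg·m·s⁻³·A⁻¹] · [s·A] = kg·m·s⁻²
Only (B) matches kg·m²·s⁻²·K⁻¹.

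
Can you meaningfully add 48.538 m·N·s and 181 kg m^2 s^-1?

Yes

Reduce each to base SI dimensions:
  48.538 m·N·s:  N·m·s = kg·m·s⁻²·m·s = kg·m²·s⁻¹
  181 kg m^2 s^-1:  kg·m²·s⁻¹
Both are kg·m²·s⁻¹, so they have the same dimensions and can be added.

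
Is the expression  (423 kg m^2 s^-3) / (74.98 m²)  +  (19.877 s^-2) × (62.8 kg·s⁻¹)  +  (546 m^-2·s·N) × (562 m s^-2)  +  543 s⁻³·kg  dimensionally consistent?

Reduce each to base SI dimensions:
  (423 kg m^2 s^-3) / (74.98 m²):  [kg·m²·s⁻³] / [m²] = kg·s⁻³
  (19.877 s^-2) × (62.8 kg·s⁻¹):  [s⁻²] · [kg·s⁻¹] = kg·s⁻³
  (546 m^-2·s·N) × (562 m s^-2):  [kg·m⁻¹·s⁻¹] · [m·s⁻²] = kg·s⁻³
  543 s⁻³·kg:  kg·s⁻³
Every term reduces to kg·s⁻³.

Yes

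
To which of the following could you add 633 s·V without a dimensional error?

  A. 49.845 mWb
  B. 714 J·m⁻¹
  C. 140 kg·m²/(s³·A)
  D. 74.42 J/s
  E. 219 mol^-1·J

Reference: V·s = J·C⁻¹·s = kg·m²·s⁻²·A⁻¹.
Each option:
  A. Wb = V·s = kg·m²·s⁻²·A⁻¹  ← same
  B. J·m⁻¹ = N·m·m⁻¹ = kg·m·s⁻²
  C. kg·m²·s⁻³·A⁻¹
  D. J·s⁻¹ = N·m·s⁻¹ = kg·m²·s⁻³
  E. J·mol⁻¹ = N·m·mol⁻¹ = kg·m²·s⁻²·mol⁻¹
Only A. matches kg·m²·s⁻²·A⁻¹.

A.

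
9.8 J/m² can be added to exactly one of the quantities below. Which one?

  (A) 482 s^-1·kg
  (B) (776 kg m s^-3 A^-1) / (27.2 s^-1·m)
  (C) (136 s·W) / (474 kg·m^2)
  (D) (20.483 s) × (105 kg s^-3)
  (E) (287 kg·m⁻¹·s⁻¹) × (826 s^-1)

(D)

Reference: J·m⁻² = N·m·m⁻² = kg·s⁻².
Each option:
  (A) kg·s⁻¹
  (B) [kg·m·s⁻³·A⁻¹] / [m·s⁻¹] = kg·s⁻²·A⁻¹
  (C) [kg·m²·s⁻²] / [kg·m²] = s⁻²
  (D) [s] · [kg·s⁻³] = kg·s⁻²  ← same
  (E) [kg·m⁻¹·s⁻¹] · [s⁻¹] = kg·m⁻¹·s⁻²
Only (D) matches kg·s⁻².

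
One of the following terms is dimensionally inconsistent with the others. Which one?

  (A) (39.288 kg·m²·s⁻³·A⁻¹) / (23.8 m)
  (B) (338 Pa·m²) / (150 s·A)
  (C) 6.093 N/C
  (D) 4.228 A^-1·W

Reduce each to base SI dimensions:
  (A) [kg·m²·s⁻³·A⁻¹] / [m] = kg·m·s⁻³·A⁻¹
  (B) [kg·m·s⁻²] / [s·A] = kg·m·s⁻³·A⁻¹
  (C) N·C⁻¹ = kg·m·s⁻²·(s·A)⁻¹ = kg·m·s⁻³·A⁻¹
  (D) W·A⁻¹ = J·s⁻¹·A⁻¹ = kg·m²·s⁻³·A⁻¹
All reduce to kg·m·s⁻³·A⁻¹ except (D), which is kg·m²·s⁻³·A⁻¹.

(D)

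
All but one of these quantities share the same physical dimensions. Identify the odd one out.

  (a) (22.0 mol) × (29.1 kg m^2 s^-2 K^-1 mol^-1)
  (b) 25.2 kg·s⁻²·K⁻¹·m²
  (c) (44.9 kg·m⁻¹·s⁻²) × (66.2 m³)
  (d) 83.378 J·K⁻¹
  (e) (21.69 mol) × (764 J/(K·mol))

In SI base units:
  (a) [mol] · [kg·m²·s⁻²·K⁻¹·mol⁻¹] = kg·m²·s⁻²·K⁻¹
  (b) kg·m²·s⁻²·K⁻¹
  (c) [kg·m⁻¹·s⁻²] · [m³] = kg·m²·s⁻²
  (d) J·K⁻¹ = N·m·K⁻¹ = kg·m²·s⁻²·K⁻¹
  (e) [mol] · [kg·m²·s⁻²·K⁻¹·mol⁻¹] = kg·m²·s⁻²·K⁻¹
All reduce to kg·m²·s⁻²·K⁻¹ except (c), which is kg·m²·s⁻².

(c)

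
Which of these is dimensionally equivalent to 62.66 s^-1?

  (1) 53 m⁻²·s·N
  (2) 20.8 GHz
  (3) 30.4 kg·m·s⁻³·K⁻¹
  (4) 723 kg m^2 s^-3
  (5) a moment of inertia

Reference: s⁻¹.
Each option:
  (1) N·s·m⁻² = kg·m·s⁻²·s·m⁻² = kg·m⁻¹·s⁻¹
  (2) Hz = s⁻¹  ← same
  (3) kg·m·s⁻³·K⁻¹
  (4) kg·m²·s⁻³
  (5) [moment of inertia] = kg·m²
Only (2) matches s⁻¹.

(2)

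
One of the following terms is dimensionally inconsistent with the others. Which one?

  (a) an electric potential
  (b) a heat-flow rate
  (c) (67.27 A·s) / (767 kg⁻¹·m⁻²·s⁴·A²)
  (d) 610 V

In SI base units:
  (a) [electric potential] = kg·m²·s⁻³·A⁻¹
  (b) [heat-flow rate] = kg·m²·s⁻³
  (c) [s·A] / [kg⁻¹·m⁻²·s⁴·A²] = kg·m²·s⁻³·A⁻¹
  (d) V = J·C⁻¹ = kg·m²·s⁻³·A⁻¹
All reduce to kg·m²·s⁻³·A⁻¹ except (b), which is kg·m²·s⁻³.

(b)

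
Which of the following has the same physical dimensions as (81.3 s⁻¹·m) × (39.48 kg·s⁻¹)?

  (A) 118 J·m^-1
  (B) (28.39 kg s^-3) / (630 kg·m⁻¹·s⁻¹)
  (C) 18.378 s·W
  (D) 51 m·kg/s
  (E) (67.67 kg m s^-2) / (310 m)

(A)

Reference: [m·s⁻¹] · [kg·s⁻¹] = kg·m·s⁻².
Each option:
  (A) J·m⁻¹ = N·m·m⁻¹ = kg·m·s⁻²  ← same
  (B) [kg·s⁻³] / [kg·m⁻¹·s⁻¹] = m·s⁻²
  (C) W·s = J·s⁻¹·s = kg·m²·s⁻²
  (D) kg·m·s⁻¹
  (E) [kg·m·s⁻²] / [m] = kg·s⁻²
Only (A) matches kg·m·s⁻².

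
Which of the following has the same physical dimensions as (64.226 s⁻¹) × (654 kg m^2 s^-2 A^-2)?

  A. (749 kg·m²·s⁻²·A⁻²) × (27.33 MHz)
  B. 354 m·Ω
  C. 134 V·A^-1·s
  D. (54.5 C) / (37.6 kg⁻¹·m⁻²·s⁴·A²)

Reference: [s⁻¹] · [kg·m²·s⁻²·A⁻²] = kg·m²·s⁻³·A⁻².
Each option:
  A. [kg·m²·s⁻²·A⁻²] · [s⁻¹] = kg·m²·s⁻³·A⁻²  ← same
  B. Ω·m = V·A⁻¹·m = kg·m³·s⁻³·A⁻²
  C. V·s·A⁻¹ = J·C⁻¹·s·A⁻¹ = kg·m²·s⁻²·A⁻²
  D. [s·A] / [kg⁻¹·m⁻²·s⁴·A²] = kg·m²·s⁻³·A⁻¹
Only A. matches kg·m²·s⁻³·A⁻².

A.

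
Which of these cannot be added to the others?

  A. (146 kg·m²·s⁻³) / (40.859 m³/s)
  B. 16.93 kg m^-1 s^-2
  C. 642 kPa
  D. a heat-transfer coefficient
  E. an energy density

Dimensions:
  A. [kg·m²·s⁻³] / [m³·s⁻¹] = kg·m⁻¹·s⁻²
  B. kg·m⁻¹·s⁻²
  C. Pa = N·m⁻² = kg·m⁻¹·s⁻²
  D. [heat-transfer coefficient] = kg·s⁻³·K⁻¹
  E. [energy density] = kg·m⁻¹·s⁻²
All reduce to kg·m⁻¹·s⁻² except D., which is kg·s⁻³·K⁻¹.

D.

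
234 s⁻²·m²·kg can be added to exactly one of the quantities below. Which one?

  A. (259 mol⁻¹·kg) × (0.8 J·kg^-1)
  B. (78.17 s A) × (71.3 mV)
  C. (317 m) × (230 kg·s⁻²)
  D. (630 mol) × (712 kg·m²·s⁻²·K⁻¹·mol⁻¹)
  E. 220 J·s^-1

B.

Reference: kg·m²·s⁻².
Each option:
  A. [kg·mol⁻¹] · [m²·s⁻²] = kg·m²·s⁻²·mol⁻¹
  B. [s·A] · [kg·m²·s⁻³·A⁻¹] = kg·m²·s⁻²  ← same
  C. [m] · [kg·s⁻²] = kg·m·s⁻²
  D. [mol] · [kg·m²·s⁻²·K⁻¹·mol⁻¹] = kg·m²·s⁻²·K⁻¹
  E. J·s⁻¹ = N·m·s⁻¹ = kg·m²·s⁻³
Only B. matches kg·m²·s⁻².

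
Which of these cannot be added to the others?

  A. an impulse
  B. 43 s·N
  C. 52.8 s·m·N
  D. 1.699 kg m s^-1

In SI base units:
  A. [impulse] = kg·m·s⁻¹
  B. N·s = kg·m·s⁻²·s = kg·m·s⁻¹
  C. N·m·s = kg·m·s⁻²·m·s = kg·m²·s⁻¹
  D. kg·m·s⁻¹
All reduce to kg·m·s⁻¹ except C., which is kg·m²·s⁻¹.

C.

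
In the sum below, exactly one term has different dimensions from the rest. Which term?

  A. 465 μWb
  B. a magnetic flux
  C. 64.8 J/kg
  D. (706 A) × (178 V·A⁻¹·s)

Expand each in SI base units:
  A. Wb = V·s = kg·m²·s⁻²·A⁻¹
  B. [magnetic flux] = kg·m²·s⁻²·A⁻¹
  C. J·kg⁻¹ = N·m·kg⁻¹ = m²·s⁻²
  D. [A] · [kg·m²·s⁻²·A⁻²] = kg·m²·s⁻²·A⁻¹
All reduce to kg·m²·s⁻²·A⁻¹ except C., which is m²·s⁻².

C.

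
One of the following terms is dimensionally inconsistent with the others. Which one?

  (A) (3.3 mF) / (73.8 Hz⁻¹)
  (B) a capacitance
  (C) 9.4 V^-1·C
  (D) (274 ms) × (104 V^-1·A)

(A)

Dimensions:
  (A) [kg⁻¹·m⁻²·s⁴·A²] / [s] = kg⁻¹·m⁻²·s³·A²
  (B) [capacitance] = kg⁻¹·m⁻²·s⁴·A²
  (C) C·V⁻¹ = s·A·(J·C⁻¹)⁻¹ = kg⁻¹·m⁻²·s⁴·A²
  (D) [s] · [kg⁻¹·m⁻²·s³·A²] = kg⁻¹·m⁻²·s⁴·A²
All reduce to kg⁻¹·m⁻²·s⁴·A² except (A), which is kg⁻¹·m⁻²·s³·A².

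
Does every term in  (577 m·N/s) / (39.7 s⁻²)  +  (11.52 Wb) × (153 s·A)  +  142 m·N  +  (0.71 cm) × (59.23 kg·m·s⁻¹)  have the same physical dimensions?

No

Dimensions:
  (577 m·N/s) / (39.7 s⁻²):  [kg·m²·s⁻³] / [s⁻²] = kg·m²·s⁻¹
  (11.52 Wb) × (153 s·A):  [kg·m²·s⁻²·A⁻¹] · [s·A] = kg·m²·s⁻¹
  142 m·N:  N·m = kg·m·s⁻²·m = kg·m²·s⁻²
  (0.71 cm) × (59.23 kg·m·s⁻¹):  [m] · [kg·m·s⁻¹] = kg·m²·s⁻¹
The terms do not share a single dimension (kg·m²·s⁻² vs kg·m²·s⁻¹).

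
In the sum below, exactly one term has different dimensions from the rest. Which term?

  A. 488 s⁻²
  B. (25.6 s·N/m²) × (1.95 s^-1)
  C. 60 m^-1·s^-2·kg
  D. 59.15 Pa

In SI base units:
  A. s⁻²
  B. [kg·m⁻¹·s⁻¹] · [s⁻¹] = kg·m⁻¹·s⁻²
  C. kg·m⁻¹·s⁻²
  D. Pa = N·m⁻² = kg·m⁻¹·s⁻²
All reduce to kg·m⁻¹·s⁻² except A., which is s⁻².

A.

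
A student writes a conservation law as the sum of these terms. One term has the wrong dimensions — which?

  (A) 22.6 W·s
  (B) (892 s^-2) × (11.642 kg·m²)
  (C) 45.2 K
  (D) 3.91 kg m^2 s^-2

Dimensions:
  (A) W·s = J·s⁻¹·s = kg·m²·s⁻²
  (B) [s⁻²] · [kg·m²] = kg·m²·s⁻²
  (C) K
  (D) kg·m²·s⁻²
All reduce to kg·m²·s⁻² except (C), which is K.

(C)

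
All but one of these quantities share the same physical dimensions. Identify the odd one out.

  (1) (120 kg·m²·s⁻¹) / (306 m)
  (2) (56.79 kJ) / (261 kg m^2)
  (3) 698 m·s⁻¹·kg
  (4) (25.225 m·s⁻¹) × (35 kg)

Work out the base dimensions of each:
  (1) [kg·m²·s⁻¹] / [m] = kg·m·s⁻¹
  (2) [kg·m²·s⁻²] / [kg·m²] = s⁻²
  (3) kg·m·s⁻¹
  (4) [m·s⁻¹] · [kg] = kg·m·s⁻¹
All reduce to kg·m·s⁻¹ except (2), which is s⁻².

(2)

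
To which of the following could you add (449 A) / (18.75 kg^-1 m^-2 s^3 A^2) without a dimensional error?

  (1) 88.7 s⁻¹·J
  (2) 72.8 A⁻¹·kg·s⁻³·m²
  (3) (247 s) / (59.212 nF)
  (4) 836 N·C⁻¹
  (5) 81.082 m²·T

Reference: [A] / [kg⁻¹·m⁻²·s³·A²] = kg·m²·s⁻³·A⁻¹.
Each option:
  (1) J·s⁻¹ = N·m·s⁻¹ = kg·m²·s⁻³
  (2) kg·m²·s⁻³·A⁻¹  ← same
  (3) [s] / [kg⁻¹·m⁻²·s⁴·A²] = kg·m²·s⁻³·A⁻²
  (4) N·C⁻¹ = kg·m·s⁻²·(s·A)⁻¹ = kg·m·s⁻³·A⁻¹
  (5) T·m² = Wb·m⁻²·m² = kg·m²·s⁻²·A⁻¹
Only (2) matches kg·m²·s⁻³·A⁻¹.

(2)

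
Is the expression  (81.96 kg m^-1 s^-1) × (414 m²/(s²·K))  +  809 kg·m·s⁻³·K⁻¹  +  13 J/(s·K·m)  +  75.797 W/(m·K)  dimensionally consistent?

Dimensions:
  (81.96 kg m^-1 s^-1) × (414 m²/(s²·K)):  [kg·m⁻¹·s⁻¹] · [m²·s⁻²·K⁻¹] = kg·m·s⁻³·K⁻¹
  809 kg·m·s⁻³·K⁻¹:  kg·m·s⁻³·K⁻¹
  13 J/(s·K·m):  J·s⁻¹·m⁻¹·K⁻¹ = N·m·s⁻¹·m⁻¹·K⁻¹ = kg·m·s⁻³·K⁻¹
  75.797 W/(m·K):  W·m⁻¹·K⁻¹ = J·s⁻¹·m⁻¹·K⁻¹ = kg·m·s⁻³·K⁻¹
Every term reduces to kg·m·s⁻³·K⁻¹.

Yes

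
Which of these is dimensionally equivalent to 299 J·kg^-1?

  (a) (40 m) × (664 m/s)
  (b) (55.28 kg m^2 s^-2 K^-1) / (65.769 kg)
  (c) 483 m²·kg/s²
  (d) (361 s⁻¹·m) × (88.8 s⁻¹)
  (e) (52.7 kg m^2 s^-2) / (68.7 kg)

(e)

Reference: J·kg⁻¹ = N·m·kg⁻¹ = m²·s⁻².
Each option:
  (a) [m] · [m·s⁻¹] = m²·s⁻¹
  (b) [kg·m²·s⁻²·K⁻¹] / [kg] = m²·s⁻²·K⁻¹
  (c) kg·m²·s⁻²
  (d) [m·s⁻¹] · [s⁻¹] = m·s⁻²
  (e) [kg·m²·s⁻²] / [kg] = m²·s⁻²  ← same
Only (e) matches m²·s⁻².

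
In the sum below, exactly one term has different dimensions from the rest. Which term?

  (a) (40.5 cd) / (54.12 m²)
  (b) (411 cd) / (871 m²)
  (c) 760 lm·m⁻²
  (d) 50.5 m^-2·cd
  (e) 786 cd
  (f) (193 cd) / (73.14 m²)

Dimensions:
  (a) [cd] / [m²] = m⁻²·cd
  (b) [cd] / [m²] = m⁻²·cd
  (c) lm·m⁻² = cd·m⁻² = m⁻²·cd
  (d) cd·m⁻² = m⁻²·cd
  (e) cd
  (f) [cd] / [m²] = m⁻²·cd
All reduce to m⁻²·cd except (e), which is cd.

(e)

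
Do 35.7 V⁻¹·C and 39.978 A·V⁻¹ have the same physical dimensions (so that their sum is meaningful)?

No

Work out the base dimensions of each:
  35.7 V⁻¹·C:  C·V⁻¹ = s·A·(J·C⁻¹)⁻¹ = kg⁻¹·m⁻²·s⁴·A²
  39.978 A·V⁻¹:  A·V⁻¹ = A·(J·C⁻¹)⁻¹ = kg⁻¹·m⁻²·s³·A²
kg⁻¹·m⁻²·s⁴·A² ≠ kg⁻¹·m⁻²·s³·A², so they cannot be added.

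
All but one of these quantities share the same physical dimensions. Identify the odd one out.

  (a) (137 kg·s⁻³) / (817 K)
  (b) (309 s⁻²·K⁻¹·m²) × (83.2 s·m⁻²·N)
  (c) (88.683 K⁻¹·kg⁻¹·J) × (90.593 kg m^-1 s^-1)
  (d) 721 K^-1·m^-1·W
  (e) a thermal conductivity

Work out the base dimensions of each:
  (a) [kg·s⁻³] / [K] = kg·s⁻³·K⁻¹
  (b) [m²·s⁻²·K⁻¹] · [kg·m⁻¹·s⁻¹] = kg·m·s⁻³·K⁻¹
  (c) [m²·s⁻²·K⁻¹] · [kg·m⁻¹·s⁻¹] = kg·m·s⁻³·K⁻¹
  (d) W·m⁻¹·K⁻¹ = J·s⁻¹·m⁻¹·K⁻¹ = kg·m·s⁻³·K⁻¹
  (e) [thermal conductivity] = kg·m·s⁻³·K⁻¹
All reduce to kg·m·s⁻³·K⁻¹ except (a), which is kg·s⁻³·K⁻¹.

(a)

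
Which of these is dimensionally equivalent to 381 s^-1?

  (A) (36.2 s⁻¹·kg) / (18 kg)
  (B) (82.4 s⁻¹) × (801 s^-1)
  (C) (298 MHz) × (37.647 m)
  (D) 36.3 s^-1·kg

(A)

Reference: s⁻¹.
Each option:
  (A) [kg·s⁻¹] / [kg] = s⁻¹  ← same
  (B) [s⁻¹] · [s⁻¹] = s⁻²
  (C) [s⁻¹] · [m] = m·s⁻¹
  (D) kg·s⁻¹
Only (A) matches s⁻¹.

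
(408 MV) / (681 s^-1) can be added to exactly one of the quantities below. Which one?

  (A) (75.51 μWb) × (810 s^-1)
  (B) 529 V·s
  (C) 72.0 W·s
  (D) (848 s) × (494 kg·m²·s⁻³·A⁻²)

(B)

Reference: [kg·m²·s⁻³·A⁻¹] / [s⁻¹] = kg·m²·s⁻²·A⁻¹.
Each option:
  (A) [kg·m²·s⁻²·A⁻¹] · [s⁻¹] = kg·m²·s⁻³·A⁻¹
  (B) V·s = J·C⁻¹·s = kg·m²·s⁻²·A⁻¹  ← same
  (C) W·s = J·s⁻¹·s = kg·m²·s⁻²
  (D) [s] · [kg·m²·s⁻³·A⁻²] = kg·m²·s⁻²·A⁻²
Only (B) matches kg·m²·s⁻²·A⁻¹.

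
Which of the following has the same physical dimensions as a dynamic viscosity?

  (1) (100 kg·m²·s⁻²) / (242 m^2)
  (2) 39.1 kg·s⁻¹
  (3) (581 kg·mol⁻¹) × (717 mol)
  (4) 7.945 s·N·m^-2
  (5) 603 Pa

(4)

Reference: [dynamic viscosity] = kg·m⁻¹·s⁻¹.
Each option:
  (1) [kg·m²·s⁻²] / [m²] = kg·s⁻²
  (2) kg·s⁻¹
  (3) [kg·mol⁻¹] · [mol] = kg
  (4) N·s·m⁻² = kg·m·s⁻²·s·m⁻² = kg·m⁻¹·s⁻¹  ← same
  (5) Pa = N·m⁻² = kg·m⁻¹·s⁻²
Only (4) matches kg·m⁻¹·s⁻¹.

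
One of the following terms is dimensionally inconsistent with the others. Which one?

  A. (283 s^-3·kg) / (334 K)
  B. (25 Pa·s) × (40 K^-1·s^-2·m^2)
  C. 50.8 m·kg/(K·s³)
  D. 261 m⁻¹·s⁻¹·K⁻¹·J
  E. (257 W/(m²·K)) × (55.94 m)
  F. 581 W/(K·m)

A.

Reduce each to base SI dimensions:
  A. [kg·s⁻³] / [K] = kg·s⁻³·K⁻¹
  B. [kg·m⁻¹·s⁻¹] · [m²·s⁻²·K⁻¹] = kg·m·s⁻³·K⁻¹
  C. kg·m·s⁻³·K⁻¹
  D. J·s⁻¹·m⁻¹·K⁻¹ = N·m·s⁻¹·m⁻¹·K⁻¹ = kg·m·s⁻³·K⁻¹
  E. [kg·s⁻³·K⁻¹] · [m] = kg·m·s⁻³·K⁻¹
  F. W·m⁻¹·K⁻¹ = J·s⁻¹·m⁻¹·K⁻¹ = kg·m·s⁻³·K⁻¹
All reduce to kg·m·s⁻³·K⁻¹ except A., which is kg·s⁻³·K⁻¹.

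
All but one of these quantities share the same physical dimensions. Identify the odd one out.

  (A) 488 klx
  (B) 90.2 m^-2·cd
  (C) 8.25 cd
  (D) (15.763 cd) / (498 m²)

Dimensions:
  (A) lx = lm·m⁻² = m⁻²·cd
  (B) cd·m⁻² = m⁻²·cd
  (C) cd
  (D) [cd] / [m²] = m⁻²·cd
All reduce to m⁻²·cd except (C), which is cd.

(C)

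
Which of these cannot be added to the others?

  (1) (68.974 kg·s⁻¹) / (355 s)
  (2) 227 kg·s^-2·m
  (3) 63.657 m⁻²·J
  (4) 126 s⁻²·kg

Expand each in SI base units:
  (1) [kg·s⁻¹] / [s] = kg·s⁻²
  (2) kg·m·s⁻²
  (3) J·m⁻² = N·m·m⁻² = kg·s⁻²
  (4) kg·s⁻²
All reduce to kg·s⁻² except (2), which is kg·m·s⁻².

(2)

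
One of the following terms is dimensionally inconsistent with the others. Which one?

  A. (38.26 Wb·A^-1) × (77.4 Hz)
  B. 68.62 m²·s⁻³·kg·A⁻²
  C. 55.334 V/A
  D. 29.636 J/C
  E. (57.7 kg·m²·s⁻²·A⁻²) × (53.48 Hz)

Dimensions:
  A. [kg·m²·s⁻²·A⁻²] · [s⁻¹] = kg·m²·s⁻³·A⁻²
  B. kg·m²·s⁻³·A⁻²
  C. V·A⁻¹ = J·C⁻¹·A⁻¹ = kg·m²·s⁻³·A⁻²
  D. J·C⁻¹ = N·m·(s·A)⁻¹ = kg·m²·s⁻³·A⁻¹
  E. [kg·m²·s⁻²·A⁻²] · [s⁻¹] = kg·m²·s⁻³·A⁻²
All reduce to kg·m²·s⁻³·A⁻² except D., which is kg·m²·s⁻³·A⁻¹.

D.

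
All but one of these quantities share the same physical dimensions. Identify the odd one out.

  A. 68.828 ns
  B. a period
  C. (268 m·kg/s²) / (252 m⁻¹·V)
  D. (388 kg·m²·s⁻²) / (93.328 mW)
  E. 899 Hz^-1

C.

Dimensions:
  A. s
  B. [period] = s
  C. [kg·m·s⁻²] / [kg·m·s⁻³·A⁻¹] = s·A
  D. [kg·m²·s⁻²] / [kg·m²·s⁻³] = s
  E. Hz⁻¹ = (s⁻¹)⁻¹ = s
All reduce to s except C., which is s·A.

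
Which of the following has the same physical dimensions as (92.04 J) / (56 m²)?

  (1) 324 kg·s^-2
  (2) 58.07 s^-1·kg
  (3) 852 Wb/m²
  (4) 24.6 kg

Reference: [kg·m²·s⁻²] / [m²] = kg·s⁻².
Each option:
  (1) kg·s⁻²  ← same
  (2) kg·s⁻¹
  (3) Wb·m⁻² = V·s·m⁻² = kg·s⁻²·A⁻¹
  (4) kg
Only (1) matches kg·s⁻².

(1)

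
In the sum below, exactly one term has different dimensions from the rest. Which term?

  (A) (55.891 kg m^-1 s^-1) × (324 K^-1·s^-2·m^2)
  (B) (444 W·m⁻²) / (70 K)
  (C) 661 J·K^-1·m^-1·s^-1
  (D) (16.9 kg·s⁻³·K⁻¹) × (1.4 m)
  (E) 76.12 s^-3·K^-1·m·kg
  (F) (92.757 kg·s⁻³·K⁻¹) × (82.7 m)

(B)

Dimensions:
  (A) [kg·m⁻¹·s⁻¹] · [m²·s⁻²·K⁻¹] = kg·m·s⁻³·K⁻¹
  (B) [kg·s⁻³] / [K] = kg·s⁻³·K⁻¹
  (C) J·s⁻¹·m⁻¹·K⁻¹ = N·m·s⁻¹·m⁻¹·K⁻¹ = kg·m·s⁻³·K⁻¹
  (D) [kg·s⁻³·K⁻¹] · [m] = kg·m·s⁻³·K⁻¹
  (E) kg·m·s⁻³·K⁻¹
  (F) [kg·s⁻³·K⁻¹] · [m] = kg·m·s⁻³·K⁻¹
All reduce to kg·m·s⁻³·K⁻¹ except (B), which is kg·s⁻³·K⁻¹.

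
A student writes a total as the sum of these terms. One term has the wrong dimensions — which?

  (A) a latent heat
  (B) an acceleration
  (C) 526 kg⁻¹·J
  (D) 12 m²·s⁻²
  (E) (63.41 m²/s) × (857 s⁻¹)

Expand each in SI base units:
  (A) [latent heat] = m²·s⁻²
  (B) [acceleration] = m·s⁻²
  (C) J·kg⁻¹ = N·m·kg⁻¹ = m²·s⁻²
  (D) m²·s⁻²
  (E) [m²·s⁻¹] · [s⁻¹] = m²·s⁻²
All reduce to m²·s⁻² except (B), which is m·s⁻².

(B)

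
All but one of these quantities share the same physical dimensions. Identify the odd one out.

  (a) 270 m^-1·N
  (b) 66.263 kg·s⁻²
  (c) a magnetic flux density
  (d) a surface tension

In SI base units:
  (a) N·m⁻¹ = kg·m·s⁻²·m⁻¹ = kg·s⁻²
  (b) kg·s⁻²
  (c) [magnetic flux density] = kg·s⁻²·A⁻¹
  (d) [surface tension] = kg·s⁻²
All reduce to kg·s⁻² except (c), which is kg·s⁻²·A⁻¹.

(c)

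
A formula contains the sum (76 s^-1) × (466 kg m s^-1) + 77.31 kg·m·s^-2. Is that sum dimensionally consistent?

Yes

Work out the base dimensions of each:
  (76 s^-1) × (466 kg m s^-1):  [s⁻¹] · [kg·m·s⁻¹] = kg·m·s⁻²
  77.31 kg·m·s^-2:  kg·m·s⁻²
Both are kg·m·s⁻², so they have the same dimensions and can be added.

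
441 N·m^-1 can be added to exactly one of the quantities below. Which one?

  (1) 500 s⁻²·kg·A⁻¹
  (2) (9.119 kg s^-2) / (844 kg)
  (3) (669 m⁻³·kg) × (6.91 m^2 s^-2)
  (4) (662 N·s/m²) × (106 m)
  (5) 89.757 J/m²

(5)

Reference: N·m⁻¹ = kg·m·s⁻²·m⁻¹ = kg·s⁻².
Each option:
  (1) kg·s⁻²·A⁻¹
  (2) [kg·s⁻²] / [kg] = s⁻²
  (3) [kg·m⁻³] · [m²·s⁻²] = kg·m⁻¹·s⁻²
  (4) [kg·m⁻¹·s⁻¹] · [m] = kg·s⁻¹
  (5) J·m⁻² = N·m·m⁻² = kg·s⁻²  ← same
Only (5) matches kg·s⁻².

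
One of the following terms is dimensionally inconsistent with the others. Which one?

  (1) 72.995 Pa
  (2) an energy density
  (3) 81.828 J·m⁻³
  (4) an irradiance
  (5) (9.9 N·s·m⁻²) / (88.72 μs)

(4)

Dimensions:
  (1) Pa = N·m⁻² = kg·m⁻¹·s⁻²
  (2) [energy density] = kg·m⁻¹·s⁻²
  (3) J·m⁻³ = N·m·m⁻³ = kg·m⁻¹·s⁻²
  (4) [irradiance] = kg·s⁻³
  (5) [kg·m⁻¹·s⁻¹] / [s] = kg·m⁻¹·s⁻²
All reduce to kg·m⁻¹·s⁻² except (4), which is kg·s⁻³.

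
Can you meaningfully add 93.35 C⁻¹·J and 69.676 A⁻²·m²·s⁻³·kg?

No

Dimensions:
  93.35 C⁻¹·J:  J·C⁻¹ = N·m·(s·A)⁻¹ = kg·m²·s⁻³·A⁻¹
  69.676 A⁻²·m²·s⁻³·kg:  kg·m²·s⁻³·A⁻²
kg·m²·s⁻³·A⁻¹ ≠ kg·m²·s⁻³·A⁻², so they cannot be added.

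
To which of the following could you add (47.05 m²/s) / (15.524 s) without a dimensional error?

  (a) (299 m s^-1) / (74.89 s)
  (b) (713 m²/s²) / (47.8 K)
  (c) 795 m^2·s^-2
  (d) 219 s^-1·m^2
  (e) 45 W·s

(c)

Reference: [m²·s⁻¹] / [s] = m²·s⁻².
Each option:
  (a) [m·s⁻¹] / [s] = m·s⁻²
  (b) [m²·s⁻²] / [K] = m²·s⁻²·K⁻¹
  (c) m²·s⁻²  ← same
  (d) m²·s⁻¹
  (e) W·s = J·s⁻¹·s = kg·m²·s⁻²
Only (c) matches m²·s⁻².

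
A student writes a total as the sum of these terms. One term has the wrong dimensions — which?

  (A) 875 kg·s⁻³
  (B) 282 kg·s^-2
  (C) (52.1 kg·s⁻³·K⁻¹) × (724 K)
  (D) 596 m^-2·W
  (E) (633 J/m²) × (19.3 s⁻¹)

(B)

Dimensions:
  (A) kg·s⁻³
  (B) kg·s⁻²
  (C) [kg·s⁻³·K⁻¹] · [K] = kg·s⁻³
  (D) W·m⁻² = J·s⁻¹·m⁻² = kg·s⁻³
  (E) [kg·s⁻²] · [s⁻¹] = kg·s⁻³
All reduce to kg·s⁻³ except (B), which is kg·s⁻².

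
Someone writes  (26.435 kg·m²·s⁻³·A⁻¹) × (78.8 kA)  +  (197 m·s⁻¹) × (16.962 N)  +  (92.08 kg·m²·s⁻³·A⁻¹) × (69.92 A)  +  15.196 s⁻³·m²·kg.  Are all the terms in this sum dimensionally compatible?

Yes

Expand each in SI base units:
  (26.435 kg·m²·s⁻³·A⁻¹) × (78.8 kA):  [kg·m²·s⁻³·A⁻¹] · [A] = kg·m²·s⁻³
  (197 m·s⁻¹) × (16.962 N):  [m·s⁻¹] · [kg·m·s⁻²] = kg·m²·s⁻³
  (92.08 kg·m²·s⁻³·A⁻¹) × (69.92 A):  [kg·m²·s⁻³·A⁻¹] · [A] = kg·m²·s⁻³
  15.196 s⁻³·m²·kg:  kg·m²·s⁻³
Every term reduces to kg·m²·s⁻³.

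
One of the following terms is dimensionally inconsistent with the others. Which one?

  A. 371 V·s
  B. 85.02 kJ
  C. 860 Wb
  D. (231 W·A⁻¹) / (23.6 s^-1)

Dimensions:
  A. V·s = J·C⁻¹·s = kg·m²·s⁻²·A⁻¹
  B. J = N·m = kg·m²·s⁻²
  C. Wb = V·s = kg·m²·s⁻²·A⁻¹
  D. [kg·m²·s⁻³·A⁻¹] / [s⁻¹] = kg·m²·s⁻²·A⁻¹
All reduce to kg·m²·s⁻²·A⁻¹ except B., which is kg·m²·s⁻².

B.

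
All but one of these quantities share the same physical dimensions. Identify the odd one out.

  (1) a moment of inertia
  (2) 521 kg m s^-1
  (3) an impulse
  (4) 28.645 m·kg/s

(1)

In SI base units:
  (1) [moment of inertia] = kg·m²
  (2) kg·m·s⁻¹
  (3) [impulse] = kg·m·s⁻¹
  (4) kg·m·s⁻¹
All reduce to kg·m·s⁻¹ except (1), which is kg·m².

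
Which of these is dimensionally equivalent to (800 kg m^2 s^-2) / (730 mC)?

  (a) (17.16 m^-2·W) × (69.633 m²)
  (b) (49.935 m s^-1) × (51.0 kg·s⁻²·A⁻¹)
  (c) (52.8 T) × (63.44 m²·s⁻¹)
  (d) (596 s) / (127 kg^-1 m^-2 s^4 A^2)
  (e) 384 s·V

(c)

Reference: [kg·m²·s⁻²] / [s·A] = kg·m²·s⁻³·A⁻¹.
Each option:
  (a) [kg·s⁻³] · [m²] = kg·m²·s⁻³
  (b) [m·s⁻¹] · [kg·s⁻²·A⁻¹] = kg·m·s⁻³·A⁻¹
  (c) [kg·s⁻²·A⁻¹] · [m²·s⁻¹] = kg·m²·s⁻³·A⁻¹  ← same
  (d) [s] / [kg⁻¹·m⁻²·s⁴·A²] = kg·m²·s⁻³·A⁻²
  (e) V·s = J·C⁻¹·s = kg·m²·s⁻²·A⁻¹
Only (c) matches kg·m²·s⁻³·A⁻¹.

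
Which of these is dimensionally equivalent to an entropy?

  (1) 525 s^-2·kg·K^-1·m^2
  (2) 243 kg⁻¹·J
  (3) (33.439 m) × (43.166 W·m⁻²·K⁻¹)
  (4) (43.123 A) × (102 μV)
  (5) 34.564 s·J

(1)

Reference: [entropy] = kg·m²·s⁻²·K⁻¹.
Each option:
  (1) kg·m²·s⁻²·K⁻¹  ← same
  (2) J·kg⁻¹ = N·m·kg⁻¹ = m²·s⁻²
  (3) [m] · [kg·s⁻³·K⁻¹] = kg·m·s⁻³·K⁻¹
  (4) [A] · [kg·m²·s⁻³·A⁻¹] = kg·m²·s⁻³
  (5) J·s = N·m·s = kg·m²·s⁻¹
Only (1) matches kg·m²·s⁻²·K⁻¹.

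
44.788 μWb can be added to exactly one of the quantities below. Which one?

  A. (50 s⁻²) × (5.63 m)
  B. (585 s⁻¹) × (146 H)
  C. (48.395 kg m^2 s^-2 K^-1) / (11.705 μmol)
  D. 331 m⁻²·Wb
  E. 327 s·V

E.

Reference: Wb = V·s = kg·m²·s⁻²·A⁻¹.
Each option:
  A. [s⁻²] · [m] = m·s⁻²
  B. [s⁻¹] · [kg·m²·s⁻²·A⁻²] = kg·m²·s⁻³·A⁻²
  C. [kg·m²·s⁻²·K⁻¹] / [mol] = kg·m²·s⁻²·K⁻¹·mol⁻¹
  D. Wb·m⁻² = V·s·m⁻² = kg·s⁻²·A⁻¹
  E. V·s = J·C⁻¹·s = kg·m²·s⁻²·A⁻¹  ← same
Only E. matches kg·m²·s⁻²·A⁻¹.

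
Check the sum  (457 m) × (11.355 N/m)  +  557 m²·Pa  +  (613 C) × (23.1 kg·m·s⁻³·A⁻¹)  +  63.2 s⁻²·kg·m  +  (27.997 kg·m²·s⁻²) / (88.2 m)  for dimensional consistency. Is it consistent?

Dimensions:
  (457 m) × (11.355 N/m):  [m] · [kg·s⁻²] = kg·m·s⁻²
  557 m²·Pa:  Pa·m² = N·m⁻²·m² = kg·m·s⁻²
  (613 C) × (23.1 kg·m·s⁻³·A⁻¹):  [s·A] · [kg·m·s⁻³·A⁻¹] = kg·m·s⁻²
  63.2 s⁻²·kg·m:  kg·m·s⁻²
  (27.997 kg·m²·s⁻²) / (88.2 m):  [kg·m²·s⁻²] / [m] = kg·m·s⁻²
Every term reduces to kg·m·s⁻².

Yes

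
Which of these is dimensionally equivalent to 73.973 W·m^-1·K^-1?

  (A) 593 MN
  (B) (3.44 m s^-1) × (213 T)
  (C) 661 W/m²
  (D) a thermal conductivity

Reference: W·m⁻¹·K⁻¹ = J·s⁻¹·m⁻¹·K⁻¹ = kg·m·s⁻³·K⁻¹.
Each option:
  (A) N = kg·m·s⁻²
  (B) [m·s⁻¹] · [kg·s⁻²·A⁻¹] = kg·m·s⁻³·A⁻¹
  (C) W·m⁻² = J·s⁻¹·m⁻² = kg·s⁻³
  (D) [thermal conductivity] = kg·m·s⁻³·K⁻¹  ← same
Only (D) matches kg·m·s⁻³·K⁻¹.

(D)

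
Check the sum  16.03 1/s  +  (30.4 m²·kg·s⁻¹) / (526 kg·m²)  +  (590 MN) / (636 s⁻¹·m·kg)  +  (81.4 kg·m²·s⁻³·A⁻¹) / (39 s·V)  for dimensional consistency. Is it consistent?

Yes

Expand each in SI base units:
  16.03 1/s:  s⁻¹
  (30.4 m²·kg·s⁻¹) / (526 kg·m²):  [kg·m²·s⁻¹] / [kg·m²] = s⁻¹
  (590 MN) / (636 s⁻¹·m·kg):  [kg·m·s⁻²] / [kg·m·s⁻¹] = s⁻¹
  (81.4 kg·m²·s⁻³·A⁻¹) / (39 s·V):  [kg·m²·s⁻³·A⁻¹] / [kg·m²·s⁻²·A⁻¹] = s⁻¹
Every term reduces to s⁻¹.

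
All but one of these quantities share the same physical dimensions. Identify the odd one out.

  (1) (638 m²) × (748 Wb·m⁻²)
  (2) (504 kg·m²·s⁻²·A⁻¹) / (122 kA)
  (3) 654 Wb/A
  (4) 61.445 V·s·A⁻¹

Dimensions:
  (1) [m²] · [kg·s⁻²·A⁻¹] = kg·m²·s⁻²·A⁻¹
  (2) [kg·m²·s⁻²·A⁻¹] / [A] = kg·m²·s⁻²·A⁻²
  (3) Wb·A⁻¹ = V·s·A⁻¹ = kg·m²·s⁻²·A⁻²
  (4) V·s·A⁻¹ = J·C⁻¹·s·A⁻¹ = kg·m²·s⁻²·A⁻²
All reduce to kg·m²·s⁻²·A⁻² except (1), which is kg·m²·s⁻²·A⁻¹.

(1)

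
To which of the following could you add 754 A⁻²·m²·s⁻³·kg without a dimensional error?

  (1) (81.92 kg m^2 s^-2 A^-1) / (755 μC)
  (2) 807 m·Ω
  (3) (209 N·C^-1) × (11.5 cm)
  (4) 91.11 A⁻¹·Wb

(1)

Reference: kg·m²·s⁻³·A⁻².
Each option:
  (1) [kg·m²·s⁻²·A⁻¹] / [s·A] = kg·m²·s⁻³·A⁻²  ← same
  (2) Ω·m = V·A⁻¹·m = kg·m³·s⁻³·A⁻²
  (3) [kg·m·s⁻³·A⁻¹] · [m] = kg·m²·s⁻³·A⁻¹
  (4) Wb·A⁻¹ = V·s·A⁻¹ = kg·m²·s⁻²·A⁻²
Only (1) matches kg·m²·s⁻³·A⁻².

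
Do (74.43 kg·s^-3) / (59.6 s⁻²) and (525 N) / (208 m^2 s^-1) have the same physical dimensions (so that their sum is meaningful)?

Reduce each to base SI dimensions:
  (74.43 kg·s^-3) / (59.6 s⁻²):  [kg·s⁻³] / [s⁻²] = kg·s⁻¹
  (525 N) / (208 m^2 s^-1):  [kg·m·s⁻²] / [m²·s⁻¹] = kg·m⁻¹·s⁻¹
kg·s⁻¹ ≠ kg·m⁻¹·s⁻¹, so they cannot be added.

No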